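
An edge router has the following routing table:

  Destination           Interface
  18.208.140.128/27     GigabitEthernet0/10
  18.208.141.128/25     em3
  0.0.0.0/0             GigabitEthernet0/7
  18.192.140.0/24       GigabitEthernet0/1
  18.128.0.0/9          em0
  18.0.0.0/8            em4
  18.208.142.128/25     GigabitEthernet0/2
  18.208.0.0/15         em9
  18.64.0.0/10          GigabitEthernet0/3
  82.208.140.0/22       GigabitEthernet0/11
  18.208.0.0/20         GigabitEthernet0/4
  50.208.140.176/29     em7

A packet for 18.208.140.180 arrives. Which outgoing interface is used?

Routes whose prefix contains 18.208.140.180:
  0.0.0.0/0 (default, matches everything) -> GigabitEthernet0/7
  18.0.0.0/8 (18.0.0.0 - 18.255.255.255) -> em4
  18.128.0.0/9 (18.128.0.0 - 18.255.255.255) -> em0
  18.208.0.0/15 (18.208.0.0 - 18.209.255.255) -> em9
More-specific entries that do NOT match:
  50.208.140.176/29 (50.208.140.176 - 50.208.140.183) does not contain 18.208.140.180
  18.208.140.128/27 (18.208.140.128 - 18.208.140.159) does not contain 18.208.140.180
  18.208.141.128/25 (18.208.141.128 - 18.208.141.255) does not contain 18.208.140.180
  18.208.142.128/25 (18.208.142.128 - 18.208.142.255) does not contain 18.208.140.180
  18.192.140.0/24 (18.192.140.0 - 18.192.140.255) does not contain 18.208.140.180
  82.208.140.0/22 (82.208.140.0 - 82.208.143.255) does not contain 18.208.140.180
  18.208.0.0/20 (18.208.0.0 - 18.208.15.255) does not contain 18.208.140.180
Longest matching prefix is /15 -> interface em9.

em9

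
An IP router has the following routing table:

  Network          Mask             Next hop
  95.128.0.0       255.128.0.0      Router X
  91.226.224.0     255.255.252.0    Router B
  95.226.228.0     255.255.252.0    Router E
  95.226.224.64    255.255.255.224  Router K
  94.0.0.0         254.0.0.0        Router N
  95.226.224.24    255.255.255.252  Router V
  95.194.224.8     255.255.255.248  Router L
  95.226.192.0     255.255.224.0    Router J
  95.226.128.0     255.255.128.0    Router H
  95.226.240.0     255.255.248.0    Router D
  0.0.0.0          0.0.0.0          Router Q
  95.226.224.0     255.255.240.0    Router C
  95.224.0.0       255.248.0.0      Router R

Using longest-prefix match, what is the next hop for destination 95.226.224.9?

Routes whose prefix contains 95.226.224.9:
  0.0.0.0/0 (default, matches everything) -> Router Q
  94.0.0.0/7 (94.0.0.0 - 95.255.255.255) -> Router N
  95.128.0.0/9 (95.128.0.0 - 95.255.255.255) -> Router X
  95.224.0.0/13 (95.224.0.0 - 95.231.255.255) -> Router R
  95.226.128.0/17 (95.226.128.0 - 95.226.255.255) -> Router H
  95.226.224.0/20 (95.226.224.0 - 95.226.239.255) -> Router C
More-specific entries that do NOT match:
  95.226.224.24/30 (95.226.224.24 - 95.226.224.27) does not contain 95.226.224.9
  95.194.224.8/29 (95.194.224.8 - 95.194.224.15) does not contain 95.226.224.9
  95.226.224.64/27 (95.226.224.64 - 95.226.224.95) does not contain 95.226.224.9
  91.226.224.0/22 (91.226.224.0 - 91.226.227.255) does not contain 95.226.224.9
  95.226.228.0/22 (95.226.228.0 - 95.226.231.255) does not contain 95.226.224.9
  95.226.240.0/21 (95.226.240.0 - 95.226.247.255) does not contain 95.226.224.9
Longest matching prefix is /20 -> next hop Router C.

Router C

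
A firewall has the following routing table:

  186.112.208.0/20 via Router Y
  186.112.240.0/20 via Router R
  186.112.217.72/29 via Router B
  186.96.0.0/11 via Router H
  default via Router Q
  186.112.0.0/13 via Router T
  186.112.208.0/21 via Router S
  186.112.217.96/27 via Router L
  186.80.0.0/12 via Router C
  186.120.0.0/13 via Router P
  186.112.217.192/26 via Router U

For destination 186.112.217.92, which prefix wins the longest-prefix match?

Entries matching 186.112.217.92:
  0.0.0.0/0 (default, matches everything)
  186.96.0.0/11 (186.96.0.0 - 186.127.255.255)
  186.112.0.0/13 (186.112.0.0 - 186.119.255.255)
  186.112.208.0/20 (186.112.208.0 - 186.112.223.255)
Most specific is 186.112.208.0/20.

186.112.208.0/20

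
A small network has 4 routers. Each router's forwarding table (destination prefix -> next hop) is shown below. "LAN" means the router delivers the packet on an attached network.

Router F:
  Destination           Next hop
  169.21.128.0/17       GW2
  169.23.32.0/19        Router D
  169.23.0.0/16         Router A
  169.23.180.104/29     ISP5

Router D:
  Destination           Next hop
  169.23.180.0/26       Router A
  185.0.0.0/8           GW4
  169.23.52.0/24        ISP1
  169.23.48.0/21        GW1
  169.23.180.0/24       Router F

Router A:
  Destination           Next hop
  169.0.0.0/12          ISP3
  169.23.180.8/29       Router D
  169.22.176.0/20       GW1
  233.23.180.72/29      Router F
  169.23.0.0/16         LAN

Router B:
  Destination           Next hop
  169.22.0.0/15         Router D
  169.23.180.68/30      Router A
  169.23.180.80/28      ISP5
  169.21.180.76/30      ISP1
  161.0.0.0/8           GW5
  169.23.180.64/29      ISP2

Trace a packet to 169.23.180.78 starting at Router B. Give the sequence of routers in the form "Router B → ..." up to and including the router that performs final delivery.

At Router B: longest match for 169.23.180.78 is 169.22.0.0/15 -> Router D
At Router D: longest match for 169.23.180.78 is 169.23.180.0/24 -> Router F
At Router F: longest match for 169.23.180.78 is 169.23.0.0/16 -> Router A
At Router A: longest match for 169.23.180.78 is 169.23.0.0/16 -> LAN

Router B → Router D → Router F → Router A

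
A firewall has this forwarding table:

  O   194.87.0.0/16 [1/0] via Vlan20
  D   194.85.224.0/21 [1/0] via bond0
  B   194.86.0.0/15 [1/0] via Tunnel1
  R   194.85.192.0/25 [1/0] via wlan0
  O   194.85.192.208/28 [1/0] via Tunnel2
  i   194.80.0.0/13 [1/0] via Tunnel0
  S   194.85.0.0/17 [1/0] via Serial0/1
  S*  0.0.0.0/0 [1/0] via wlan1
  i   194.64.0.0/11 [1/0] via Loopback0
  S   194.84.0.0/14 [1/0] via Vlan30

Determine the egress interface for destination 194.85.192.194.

Vlan30

Routes whose prefix contains 194.85.192.194:
  0.0.0.0/0 (default, matches everything) -> wlan1
  194.64.0.0/11 (194.64.0.0 - 194.95.255.255) -> Loopback0
  194.80.0.0/13 (194.80.0.0 - 194.87.255.255) -> Tunnel0
  194.84.0.0/14 (194.84.0.0 - 194.87.255.255) -> Vlan30
More-specific entries that do NOT match:
  194.85.192.208/28 (194.85.192.208 - 194.85.192.223) does not contain 194.85.192.194
  194.85.192.0/25 (194.85.192.0 - 194.85.192.127) does not contain 194.85.192.194
  194.85.224.0/21 (194.85.224.0 - 194.85.231.255) does not contain 194.85.192.194
  194.85.0.0/17 (194.85.0.0 - 194.85.127.255) does not contain 194.85.192.194
  194.87.0.0/16 (194.87.0.0 - 194.87.255.255) does not contain 194.85.192.194
  194.86.0.0/15 (194.86.0.0 - 194.87.255.255) does not contain 194.85.192.194
Longest matching prefix is /14 -> interface Vlan30.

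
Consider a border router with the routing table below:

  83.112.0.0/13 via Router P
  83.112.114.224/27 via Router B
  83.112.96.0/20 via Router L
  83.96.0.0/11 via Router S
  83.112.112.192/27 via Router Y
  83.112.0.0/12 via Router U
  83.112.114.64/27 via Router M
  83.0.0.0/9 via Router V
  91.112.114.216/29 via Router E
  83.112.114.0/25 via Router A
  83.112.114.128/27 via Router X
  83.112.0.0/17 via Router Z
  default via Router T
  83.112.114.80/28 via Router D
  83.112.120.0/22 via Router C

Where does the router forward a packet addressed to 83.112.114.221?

Router Z

Routes whose prefix contains 83.112.114.221:
  0.0.0.0/0 (default, matches everything) -> Router T
  83.0.0.0/9 (83.0.0.0 - 83.127.255.255) -> Router V
  83.96.0.0/11 (83.96.0.0 - 83.127.255.255) -> Router S
  83.112.0.0/12 (83.112.0.0 - 83.127.255.255) -> Router U
  83.112.0.0/13 (83.112.0.0 - 83.119.255.255) -> Router P
  83.112.0.0/17 (83.112.0.0 - 83.112.127.255) -> Router Z
More-specific entries that do NOT match:
  91.112.114.216/29 (91.112.114.216 - 91.112.114.223) does not contain 83.112.114.221
  83.112.114.80/28 (83.112.114.80 - 83.112.114.95) does not contain 83.112.114.221
  83.112.114.224/27 (83.112.114.224 - 83.112.114.255) does not contain 83.112.114.221
  83.112.112.192/27 (83.112.112.192 - 83.112.112.223) does not contain 83.112.114.221
  83.112.114.64/27 (83.112.114.64 - 83.112.114.95) does not contain 83.112.114.221
  83.112.114.128/27 (83.112.114.128 - 83.112.114.159) does not contain 83.112.114.221
  83.112.114.0/25 (83.112.114.0 - 83.112.114.127) does not contain 83.112.114.221
  83.112.120.0/22 (83.112.120.0 - 83.112.123.255) does not contain 83.112.114.221
  83.112.96.0/20 (83.112.96.0 - 83.112.111.255) does not contain 83.112.114.221
Longest matching prefix is /17 -> next hop Router Z.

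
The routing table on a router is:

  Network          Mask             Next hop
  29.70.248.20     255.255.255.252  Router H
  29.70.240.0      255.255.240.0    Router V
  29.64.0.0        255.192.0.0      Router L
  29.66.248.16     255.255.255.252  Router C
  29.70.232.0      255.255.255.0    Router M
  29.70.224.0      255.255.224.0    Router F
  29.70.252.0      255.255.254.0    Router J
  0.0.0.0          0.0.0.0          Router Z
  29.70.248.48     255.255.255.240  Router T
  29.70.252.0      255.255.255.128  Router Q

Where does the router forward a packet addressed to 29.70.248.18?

Router V

Routes whose prefix contains 29.70.248.18:
  0.0.0.0/0 (default, matches everything) -> Router Z
  29.64.0.0/10 (29.64.0.0 - 29.127.255.255) -> Router L
  29.70.224.0/19 (29.70.224.0 - 29.70.255.255) -> Router F
  29.70.240.0/20 (29.70.240.0 - 29.70.255.255) -> Router V
More-specific entries that do NOT match:
  29.70.248.20/30 (29.70.248.20 - 29.70.248.23) does not contain 29.70.248.18
  29.66.248.16/30 (29.66.248.16 - 29.66.248.19) does not contain 29.70.248.18
  29.70.248.48/28 (29.70.248.48 - 29.70.248.63) does not contain 29.70.248.18
  29.70.252.0/25 (29.70.252.0 - 29.70.252.127) does not contain 29.70.248.18
  29.70.232.0/24 (29.70.232.0 - 29.70.232.255) does not contain 29.70.248.18
  29.70.252.0/23 (29.70.252.0 - 29.70.253.255) does not contain 29.70.248.18
Longest matching prefix is /20 -> next hop Router V.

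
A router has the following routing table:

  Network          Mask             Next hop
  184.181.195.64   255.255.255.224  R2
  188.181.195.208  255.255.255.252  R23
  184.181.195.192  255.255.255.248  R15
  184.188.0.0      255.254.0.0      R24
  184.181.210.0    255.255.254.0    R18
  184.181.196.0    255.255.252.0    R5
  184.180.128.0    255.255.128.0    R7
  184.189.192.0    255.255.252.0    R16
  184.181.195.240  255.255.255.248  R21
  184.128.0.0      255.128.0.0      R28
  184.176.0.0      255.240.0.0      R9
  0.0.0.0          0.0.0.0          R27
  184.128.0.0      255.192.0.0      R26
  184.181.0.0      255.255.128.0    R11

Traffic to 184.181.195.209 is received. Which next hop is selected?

Routes whose prefix contains 184.181.195.209:
  0.0.0.0/0 (default, matches everything) -> R27
  184.128.0.0/9 (184.128.0.0 - 184.255.255.255) -> R28
  184.128.0.0/10 (184.128.0.0 - 184.191.255.255) -> R26
  184.176.0.0/12 (184.176.0.0 - 184.191.255.255) -> R9
More-specific entries that do NOT match:
  188.181.195.208/30 (188.181.195.208 - 188.181.195.211) does not contain 184.181.195.209
  184.181.195.192/29 (184.181.195.192 - 184.181.195.199) does not contain 184.181.195.209
  184.181.195.240/29 (184.181.195.240 - 184.181.195.247) does not contain 184.181.195.209
  184.181.195.64/27 (184.181.195.64 - 184.181.195.95) does not contain 184.181.195.209
  184.181.210.0/23 (184.181.210.0 - 184.181.211.255) does not contain 184.181.195.209
  184.181.196.0/22 (184.181.196.0 - 184.181.199.255) does not contain 184.181.195.209
  184.189.192.0/22 (184.189.192.0 - 184.189.195.255) does not contain 184.181.195.209
  184.180.128.0/17 (184.180.128.0 - 184.180.255.255) does not contain 184.181.195.209
  184.181.0.0/17 (184.181.0.0 - 184.181.127.255) does not contain 184.181.195.209
  184.188.0.0/15 (184.188.0.0 - 184.189.255.255) does not contain 184.181.195.209
Longest matching prefix is /12 -> next hop R9.

R9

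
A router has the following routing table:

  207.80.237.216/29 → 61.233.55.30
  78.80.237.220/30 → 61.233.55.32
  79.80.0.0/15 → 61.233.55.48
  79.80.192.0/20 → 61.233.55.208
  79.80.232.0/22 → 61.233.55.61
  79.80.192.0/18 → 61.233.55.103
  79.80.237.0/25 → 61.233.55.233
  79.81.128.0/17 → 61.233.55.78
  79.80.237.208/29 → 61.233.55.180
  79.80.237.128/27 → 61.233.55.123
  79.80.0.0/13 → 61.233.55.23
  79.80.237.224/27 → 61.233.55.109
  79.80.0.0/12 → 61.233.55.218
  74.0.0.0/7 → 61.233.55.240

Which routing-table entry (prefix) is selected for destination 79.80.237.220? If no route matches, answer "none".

Entries matching 79.80.237.220:
  79.80.0.0/12 (79.80.0.0 - 79.95.255.255)
  79.80.0.0/13 (79.80.0.0 - 79.87.255.255)
  79.80.0.0/15 (79.80.0.0 - 79.81.255.255)
  79.80.192.0/18 (79.80.192.0 - 79.80.255.255)
Most specific is 79.80.192.0/18.

79.80.192.0/18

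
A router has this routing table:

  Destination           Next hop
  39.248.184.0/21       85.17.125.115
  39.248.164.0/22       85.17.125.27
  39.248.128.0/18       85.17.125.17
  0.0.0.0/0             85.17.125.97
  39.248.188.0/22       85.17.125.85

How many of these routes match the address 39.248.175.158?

Prefixes containing 39.248.175.158:
  0.0.0.0/0 (default, matches everything)
  39.248.128.0/18 (39.248.128.0 - 39.248.191.255)
Total matching entries: 2.

2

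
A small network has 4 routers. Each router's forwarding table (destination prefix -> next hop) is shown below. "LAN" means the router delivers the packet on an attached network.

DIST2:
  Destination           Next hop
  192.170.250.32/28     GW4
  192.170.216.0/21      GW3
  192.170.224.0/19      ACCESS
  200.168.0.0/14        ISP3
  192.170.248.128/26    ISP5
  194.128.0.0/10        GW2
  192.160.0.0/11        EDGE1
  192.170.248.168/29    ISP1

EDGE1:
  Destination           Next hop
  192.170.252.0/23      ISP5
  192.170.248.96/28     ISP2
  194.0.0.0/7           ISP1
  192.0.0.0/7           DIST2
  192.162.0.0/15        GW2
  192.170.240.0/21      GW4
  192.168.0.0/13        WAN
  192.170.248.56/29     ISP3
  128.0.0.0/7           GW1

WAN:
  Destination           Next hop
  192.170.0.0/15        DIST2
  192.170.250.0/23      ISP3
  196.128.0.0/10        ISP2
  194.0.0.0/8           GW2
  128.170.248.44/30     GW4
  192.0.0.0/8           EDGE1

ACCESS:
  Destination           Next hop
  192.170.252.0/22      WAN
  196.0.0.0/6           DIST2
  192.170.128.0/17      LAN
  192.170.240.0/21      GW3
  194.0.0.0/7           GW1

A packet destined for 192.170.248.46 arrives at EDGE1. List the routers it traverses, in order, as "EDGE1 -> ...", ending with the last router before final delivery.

At EDGE1: longest match for 192.170.248.46 is 192.168.0.0/13 -> WAN
At WAN: longest match for 192.170.248.46 is 192.170.0.0/15 -> DIST2
At DIST2: longest match for 192.170.248.46 is 192.170.224.0/19 -> ACCESS
At ACCESS: longest match for 192.170.248.46 is 192.170.128.0/17 -> LAN

EDGE1 -> WAN -> DIST2 -> ACCESS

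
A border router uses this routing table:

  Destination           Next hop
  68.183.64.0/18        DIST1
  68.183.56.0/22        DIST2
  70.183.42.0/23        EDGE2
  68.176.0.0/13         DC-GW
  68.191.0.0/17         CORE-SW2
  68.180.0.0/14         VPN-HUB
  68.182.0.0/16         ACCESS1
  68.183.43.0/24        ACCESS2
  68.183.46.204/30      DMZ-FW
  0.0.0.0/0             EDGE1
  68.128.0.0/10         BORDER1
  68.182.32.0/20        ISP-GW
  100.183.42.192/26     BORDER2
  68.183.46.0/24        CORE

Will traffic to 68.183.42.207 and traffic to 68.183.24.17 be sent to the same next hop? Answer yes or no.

yes

68.183.42.207: longest match 68.180.0.0/14 -> VPN-HUB
68.183.24.17: longest match 68.180.0.0/14 -> VPN-HUB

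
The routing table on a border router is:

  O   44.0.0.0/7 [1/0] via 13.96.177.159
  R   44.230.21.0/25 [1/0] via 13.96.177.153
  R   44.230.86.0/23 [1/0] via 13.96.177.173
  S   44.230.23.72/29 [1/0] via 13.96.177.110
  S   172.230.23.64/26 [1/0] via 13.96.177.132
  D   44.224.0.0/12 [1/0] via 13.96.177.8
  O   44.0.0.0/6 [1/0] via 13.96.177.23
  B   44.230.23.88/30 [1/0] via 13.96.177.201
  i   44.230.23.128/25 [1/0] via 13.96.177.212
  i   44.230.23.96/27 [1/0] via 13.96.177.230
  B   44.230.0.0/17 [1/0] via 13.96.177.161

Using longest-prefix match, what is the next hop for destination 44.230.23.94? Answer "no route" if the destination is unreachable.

13.96.177.161

Routes whose prefix contains 44.230.23.94:
  44.0.0.0/6 (44.0.0.0 - 47.255.255.255) -> 13.96.177.23
  44.0.0.0/7 (44.0.0.0 - 45.255.255.255) -> 13.96.177.159
  44.224.0.0/12 (44.224.0.0 - 44.239.255.255) -> 13.96.177.8
  44.230.0.0/17 (44.230.0.0 - 44.230.127.255) -> 13.96.177.161
More-specific entries that do NOT match:
  44.230.23.88/30 (44.230.23.88 - 44.230.23.91) does not contain 44.230.23.94
  44.230.23.72/29 (44.230.23.72 - 44.230.23.79) does not contain 44.230.23.94
  44.230.23.96/27 (44.230.23.96 - 44.230.23.127) does not contain 44.230.23.94
  172.230.23.64/26 (172.230.23.64 - 172.230.23.127) does not contain 44.230.23.94
  44.230.21.0/25 (44.230.21.0 - 44.230.21.127) does not contain 44.230.23.94
  44.230.23.128/25 (44.230.23.128 - 44.230.23.255) does not contain 44.230.23.94
  44.230.86.0/23 (44.230.86.0 - 44.230.87.255) does not contain 44.230.23.94
Longest matching prefix is /17 -> next hop 13.96.177.161.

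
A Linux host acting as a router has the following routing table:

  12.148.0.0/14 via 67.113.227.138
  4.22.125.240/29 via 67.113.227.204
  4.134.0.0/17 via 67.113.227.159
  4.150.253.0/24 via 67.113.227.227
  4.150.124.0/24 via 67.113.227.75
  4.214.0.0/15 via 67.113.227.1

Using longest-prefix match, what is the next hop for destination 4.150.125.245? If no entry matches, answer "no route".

No entry's prefix contains 4.150.125.245; there is no default route.

no route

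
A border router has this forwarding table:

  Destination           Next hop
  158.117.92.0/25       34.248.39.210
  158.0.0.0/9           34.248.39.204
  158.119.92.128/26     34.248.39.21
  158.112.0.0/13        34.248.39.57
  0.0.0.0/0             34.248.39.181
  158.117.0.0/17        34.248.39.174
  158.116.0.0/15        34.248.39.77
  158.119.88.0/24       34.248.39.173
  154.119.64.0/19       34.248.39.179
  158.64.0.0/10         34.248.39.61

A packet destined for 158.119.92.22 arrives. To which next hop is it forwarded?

34.248.39.57

Routes whose prefix contains 158.119.92.22:
  0.0.0.0/0 (default, matches everything) -> 34.248.39.181
  158.0.0.0/9 (158.0.0.0 - 158.127.255.255) -> 34.248.39.204
  158.64.0.0/10 (158.64.0.0 - 158.127.255.255) -> 34.248.39.61
  158.112.0.0/13 (158.112.0.0 - 158.119.255.255) -> 34.248.39.57
More-specific entries that do NOT match:
  158.119.92.128/26 (158.119.92.128 - 158.119.92.191) does not contain 158.119.92.22
  158.117.92.0/25 (158.117.92.0 - 158.117.92.127) does not contain 158.119.92.22
  158.119.88.0/24 (158.119.88.0 - 158.119.88.255) does not contain 158.119.92.22
  154.119.64.0/19 (154.119.64.0 - 154.119.95.255) does not contain 158.119.92.22
  158.117.0.0/17 (158.117.0.0 - 158.117.127.255) does not contain 158.119.92.22
  158.116.0.0/15 (158.116.0.0 - 158.117.255.255) does not contain 158.119.92.22
Longest matching prefix is /13 -> next hop 34.248.39.57.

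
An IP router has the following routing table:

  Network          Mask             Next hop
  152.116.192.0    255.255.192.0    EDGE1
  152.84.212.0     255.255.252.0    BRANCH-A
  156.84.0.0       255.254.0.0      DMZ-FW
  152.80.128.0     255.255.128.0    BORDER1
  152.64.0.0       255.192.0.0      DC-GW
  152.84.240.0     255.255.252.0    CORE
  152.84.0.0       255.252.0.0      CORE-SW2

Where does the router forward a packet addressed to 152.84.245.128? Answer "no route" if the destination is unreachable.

CORE-SW2

Routes whose prefix contains 152.84.245.128:
  152.64.0.0/10 (152.64.0.0 - 152.127.255.255) -> DC-GW
  152.84.0.0/14 (152.84.0.0 - 152.87.255.255) -> CORE-SW2
More-specific entries that do NOT match:
  152.84.212.0/22 (152.84.212.0 - 152.84.215.255) does not contain 152.84.245.128
  152.84.240.0/22 (152.84.240.0 - 152.84.243.255) does not contain 152.84.245.128
  152.116.192.0/18 (152.116.192.0 - 152.116.255.255) does not contain 152.84.245.128
  152.80.128.0/17 (152.80.128.0 - 152.80.255.255) does not contain 152.84.245.128
  156.84.0.0/15 (156.84.0.0 - 156.85.255.255) does not contain 152.84.245.128
Longest matching prefix is /14 -> next hop CORE-SW2.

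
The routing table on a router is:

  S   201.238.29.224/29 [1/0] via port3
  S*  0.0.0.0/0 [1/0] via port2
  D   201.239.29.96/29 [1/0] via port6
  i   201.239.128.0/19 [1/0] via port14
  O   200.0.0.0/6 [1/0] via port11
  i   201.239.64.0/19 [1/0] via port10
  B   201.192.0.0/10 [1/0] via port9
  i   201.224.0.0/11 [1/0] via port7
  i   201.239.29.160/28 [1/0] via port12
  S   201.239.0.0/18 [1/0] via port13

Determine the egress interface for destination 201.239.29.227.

port13

Routes whose prefix contains 201.239.29.227:
  0.0.0.0/0 (default, matches everything) -> port2
  200.0.0.0/6 (200.0.0.0 - 203.255.255.255) -> port11
  201.192.0.0/10 (201.192.0.0 - 201.255.255.255) -> port9
  201.224.0.0/11 (201.224.0.0 - 201.255.255.255) -> port7
  201.239.0.0/18 (201.239.0.0 - 201.239.63.255) -> port13
More-specific entries that do NOT match:
  201.238.29.224/29 (201.238.29.224 - 201.238.29.231) does not contain 201.239.29.227
  201.239.29.96/29 (201.239.29.96 - 201.239.29.103) does not contain 201.239.29.227
  201.239.29.160/28 (201.239.29.160 - 201.239.29.175) does not contain 201.239.29.227
  201.239.128.0/19 (201.239.128.0 - 201.239.159.255) does not contain 201.239.29.227
  201.239.64.0/19 (201.239.64.0 - 201.239.95.255) does not contain 201.239.29.227
Longest matching prefix is /18 -> interface port13.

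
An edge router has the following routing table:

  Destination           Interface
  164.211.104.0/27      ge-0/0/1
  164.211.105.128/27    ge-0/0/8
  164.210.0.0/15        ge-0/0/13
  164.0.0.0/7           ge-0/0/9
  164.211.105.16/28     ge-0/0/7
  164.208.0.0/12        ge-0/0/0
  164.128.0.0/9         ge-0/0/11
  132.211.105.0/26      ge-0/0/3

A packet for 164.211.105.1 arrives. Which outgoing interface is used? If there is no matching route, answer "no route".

Routes whose prefix contains 164.211.105.1:
  164.0.0.0/7 (164.0.0.0 - 165.255.255.255) -> ge-0/0/9
  164.128.0.0/9 (164.128.0.0 - 164.255.255.255) -> ge-0/0/11
  164.208.0.0/12 (164.208.0.0 - 164.223.255.255) -> ge-0/0/0
  164.210.0.0/15 (164.210.0.0 - 164.211.255.255) -> ge-0/0/13
More-specific entries that do NOT match:
  164.211.105.16/28 (164.211.105.16 - 164.211.105.31) does not contain 164.211.105.1
  164.211.104.0/27 (164.211.104.0 - 164.211.104.31) does not contain 164.211.105.1
  164.211.105.128/27 (164.211.105.128 - 164.211.105.159) does not contain 164.211.105.1
  132.211.105.0/26 (132.211.105.0 - 132.211.105.63) does not contain 164.211.105.1
Longest matching prefix is /15 -> interface ge-0/0/13.

ge-0/0/13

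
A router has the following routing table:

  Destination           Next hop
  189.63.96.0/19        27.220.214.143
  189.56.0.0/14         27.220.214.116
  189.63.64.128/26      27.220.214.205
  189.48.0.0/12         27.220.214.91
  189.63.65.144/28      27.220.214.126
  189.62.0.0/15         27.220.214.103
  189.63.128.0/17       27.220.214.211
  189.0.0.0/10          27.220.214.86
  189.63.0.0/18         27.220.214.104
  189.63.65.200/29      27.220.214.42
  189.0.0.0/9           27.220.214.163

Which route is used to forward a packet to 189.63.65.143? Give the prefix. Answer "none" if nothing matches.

Entries matching 189.63.65.143:
  189.0.0.0/9 (189.0.0.0 - 189.127.255.255)
  189.0.0.0/10 (189.0.0.0 - 189.63.255.255)
  189.48.0.0/12 (189.48.0.0 - 189.63.255.255)
  189.62.0.0/15 (189.62.0.0 - 189.63.255.255)
Most specific is 189.62.0.0/15.

189.62.0.0/15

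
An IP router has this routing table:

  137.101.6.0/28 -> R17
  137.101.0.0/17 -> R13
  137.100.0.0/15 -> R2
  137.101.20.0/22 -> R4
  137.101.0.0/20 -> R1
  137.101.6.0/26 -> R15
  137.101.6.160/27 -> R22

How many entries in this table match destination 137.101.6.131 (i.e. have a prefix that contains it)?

3

Prefixes containing 137.101.6.131:
  137.100.0.0/15 (137.100.0.0 - 137.101.255.255)
  137.101.0.0/17 (137.101.0.0 - 137.101.127.255)
  137.101.0.0/20 (137.101.0.0 - 137.101.15.255)
Total matching entries: 3.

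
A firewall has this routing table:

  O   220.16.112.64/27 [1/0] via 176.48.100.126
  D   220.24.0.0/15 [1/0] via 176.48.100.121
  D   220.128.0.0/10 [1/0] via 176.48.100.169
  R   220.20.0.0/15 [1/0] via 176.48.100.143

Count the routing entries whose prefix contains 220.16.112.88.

1

Prefixes containing 220.16.112.88:
  220.16.112.64/27 (220.16.112.64 - 220.16.112.95)
Total matching entries: 1.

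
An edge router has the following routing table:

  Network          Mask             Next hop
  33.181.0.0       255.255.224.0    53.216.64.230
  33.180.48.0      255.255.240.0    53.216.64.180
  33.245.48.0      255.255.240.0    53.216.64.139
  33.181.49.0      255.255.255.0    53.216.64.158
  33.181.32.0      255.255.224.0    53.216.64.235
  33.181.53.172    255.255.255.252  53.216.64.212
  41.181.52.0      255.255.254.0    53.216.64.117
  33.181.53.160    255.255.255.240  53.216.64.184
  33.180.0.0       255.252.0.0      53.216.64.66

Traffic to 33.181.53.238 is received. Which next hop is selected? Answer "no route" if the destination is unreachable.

53.216.64.235

Routes whose prefix contains 33.181.53.238:
  33.180.0.0/14 (33.180.0.0 - 33.183.255.255) -> 53.216.64.66
  33.181.32.0/19 (33.181.32.0 - 33.181.63.255) -> 53.216.64.235
More-specific entries that do NOT match:
  33.181.53.172/30 (33.181.53.172 - 33.181.53.175) does not contain 33.181.53.238
  33.181.53.160/28 (33.181.53.160 - 33.181.53.175) does not contain 33.181.53.238
  33.181.49.0/24 (33.181.49.0 - 33.181.49.255) does not contain 33.181.53.238
  41.181.52.0/23 (41.181.52.0 - 41.181.53.255) does not contain 33.181.53.238
  33.180.48.0/20 (33.180.48.0 - 33.180.63.255) does not contain 33.181.53.238
  33.245.48.0/20 (33.245.48.0 - 33.245.63.255) does not contain 33.181.53.238
Longest matching prefix is /19 -> next hop 53.216.64.235.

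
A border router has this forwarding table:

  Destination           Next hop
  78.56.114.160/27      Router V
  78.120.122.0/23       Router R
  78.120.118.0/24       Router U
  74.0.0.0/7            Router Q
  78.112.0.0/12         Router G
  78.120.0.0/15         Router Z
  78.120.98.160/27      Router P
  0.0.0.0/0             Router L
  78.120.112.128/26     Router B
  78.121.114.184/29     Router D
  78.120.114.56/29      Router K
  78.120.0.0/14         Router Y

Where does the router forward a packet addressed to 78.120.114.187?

Routes whose prefix contains 78.120.114.187:
  0.0.0.0/0 (default, matches everything) -> Router L
  78.112.0.0/12 (78.112.0.0 - 78.127.255.255) -> Router G
  78.120.0.0/14 (78.120.0.0 - 78.123.255.255) -> Router Y
  78.120.0.0/15 (78.120.0.0 - 78.121.255.255) -> Router Z
More-specific entries that do NOT match:
  78.121.114.184/29 (78.121.114.184 - 78.121.114.191) does not contain 78.120.114.187
  78.120.114.56/29 (78.120.114.56 - 78.120.114.63) does not contain 78.120.114.187
  78.56.114.160/27 (78.56.114.160 - 78.56.114.191) does not contain 78.120.114.187
  78.120.98.160/27 (78.120.98.160 - 78.120.98.191) does not contain 78.120.114.187
  78.120.112.128/26 (78.120.112.128 - 78.120.112.191) does not contain 78.120.114.187
  78.120.118.0/24 (78.120.118.0 - 78.120.118.255) does not contain 78.120.114.187
  78.120.122.0/23 (78.120.122.0 - 78.120.123.255) does not contain 78.120.114.187
Longest matching prefix is /15 -> next hop Router Z.

Router Z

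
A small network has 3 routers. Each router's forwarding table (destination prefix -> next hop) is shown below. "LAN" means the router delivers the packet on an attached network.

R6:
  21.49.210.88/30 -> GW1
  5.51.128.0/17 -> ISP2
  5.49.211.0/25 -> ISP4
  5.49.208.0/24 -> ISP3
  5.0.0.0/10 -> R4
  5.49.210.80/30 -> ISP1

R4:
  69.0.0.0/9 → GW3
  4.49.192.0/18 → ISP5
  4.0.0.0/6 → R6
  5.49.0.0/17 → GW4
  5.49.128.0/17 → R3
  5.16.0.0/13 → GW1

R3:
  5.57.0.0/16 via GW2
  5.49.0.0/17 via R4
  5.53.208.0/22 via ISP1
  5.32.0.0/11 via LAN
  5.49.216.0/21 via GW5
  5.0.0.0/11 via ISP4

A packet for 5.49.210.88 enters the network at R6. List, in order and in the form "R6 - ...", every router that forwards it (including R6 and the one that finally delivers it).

At R6: longest match for 5.49.210.88 is 5.0.0.0/10 -> R4
At R4: longest match for 5.49.210.88 is 5.49.128.0/17 -> R3
At R3: longest match for 5.49.210.88 is 5.32.0.0/11 -> LAN

R6 - R4 - R3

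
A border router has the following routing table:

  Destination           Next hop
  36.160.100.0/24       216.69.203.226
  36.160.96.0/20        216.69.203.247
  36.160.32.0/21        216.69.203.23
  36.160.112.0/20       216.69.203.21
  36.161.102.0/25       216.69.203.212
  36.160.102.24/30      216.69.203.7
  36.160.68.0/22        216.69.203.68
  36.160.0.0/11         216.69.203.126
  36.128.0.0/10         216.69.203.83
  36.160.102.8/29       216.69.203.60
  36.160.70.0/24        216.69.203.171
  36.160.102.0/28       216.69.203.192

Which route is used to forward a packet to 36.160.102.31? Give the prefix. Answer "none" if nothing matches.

Entries matching 36.160.102.31:
  36.128.0.0/10 (36.128.0.0 - 36.191.255.255)
  36.160.0.0/11 (36.160.0.0 - 36.191.255.255)
  36.160.96.0/20 (36.160.96.0 - 36.160.111.255)
Most specific is 36.160.96.0/20.

36.160.96.0/20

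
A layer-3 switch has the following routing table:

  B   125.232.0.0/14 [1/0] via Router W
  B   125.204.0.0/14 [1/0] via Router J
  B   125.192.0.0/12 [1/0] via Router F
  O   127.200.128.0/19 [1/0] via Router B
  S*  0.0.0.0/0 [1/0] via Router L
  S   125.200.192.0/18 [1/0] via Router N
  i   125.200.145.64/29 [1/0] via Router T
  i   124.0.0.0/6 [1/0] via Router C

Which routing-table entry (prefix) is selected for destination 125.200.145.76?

125.192.0.0/12

Entries matching 125.200.145.76:
  0.0.0.0/0 (default, matches everything)
  124.0.0.0/6 (124.0.0.0 - 127.255.255.255)
  125.192.0.0/12 (125.192.0.0 - 125.207.255.255)
Most specific is 125.192.0.0/12.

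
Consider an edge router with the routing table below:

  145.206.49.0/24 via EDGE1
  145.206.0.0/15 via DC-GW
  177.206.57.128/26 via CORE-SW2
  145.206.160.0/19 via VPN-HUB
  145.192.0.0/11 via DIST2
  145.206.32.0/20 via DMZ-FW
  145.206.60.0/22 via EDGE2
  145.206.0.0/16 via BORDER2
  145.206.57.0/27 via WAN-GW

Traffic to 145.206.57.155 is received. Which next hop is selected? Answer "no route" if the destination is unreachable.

Routes whose prefix contains 145.206.57.155:
  145.192.0.0/11 (145.192.0.0 - 145.223.255.255) -> DIST2
  145.206.0.0/15 (145.206.0.0 - 145.207.255.255) -> DC-GW
  145.206.0.0/16 (145.206.0.0 - 145.206.255.255) -> BORDER2
More-specific entries that do NOT match:
  145.206.57.0/27 (145.206.57.0 - 145.206.57.31) does not contain 145.206.57.155
  177.206.57.128/26 (177.206.57.128 - 177.206.57.191) does not contain 145.206.57.155
  145.206.49.0/24 (145.206.49.0 - 145.206.49.255) does not contain 145.206.57.155
  145.206.60.0/22 (145.206.60.0 - 145.206.63.255) does not contain 145.206.57.155
  145.206.32.0/20 (145.206.32.0 - 145.206.47.255) does not contain 145.206.57.155
  145.206.160.0/19 (145.206.160.0 - 145.206.191.255) does not contain 145.206.57.155
Longest matching prefix is /16 -> next hop BORDER2.

BORDER2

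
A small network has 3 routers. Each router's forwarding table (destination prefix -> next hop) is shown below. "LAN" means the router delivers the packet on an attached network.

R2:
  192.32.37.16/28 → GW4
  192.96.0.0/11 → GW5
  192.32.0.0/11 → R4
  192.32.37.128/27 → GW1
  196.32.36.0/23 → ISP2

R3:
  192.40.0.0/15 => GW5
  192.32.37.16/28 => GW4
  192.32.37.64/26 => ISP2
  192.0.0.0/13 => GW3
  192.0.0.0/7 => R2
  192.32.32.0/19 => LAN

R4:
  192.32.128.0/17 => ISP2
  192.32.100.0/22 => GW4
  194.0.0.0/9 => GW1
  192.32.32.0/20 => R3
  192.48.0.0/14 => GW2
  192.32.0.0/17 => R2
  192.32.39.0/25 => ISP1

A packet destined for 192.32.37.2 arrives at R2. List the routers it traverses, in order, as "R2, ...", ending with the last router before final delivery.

At R2: longest match for 192.32.37.2 is 192.32.0.0/11 -> R4
At R4: longest match for 192.32.37.2 is 192.32.32.0/20 -> R3
At R3: longest match for 192.32.37.2 is 192.32.32.0/19 -> LAN

R2, R4, R3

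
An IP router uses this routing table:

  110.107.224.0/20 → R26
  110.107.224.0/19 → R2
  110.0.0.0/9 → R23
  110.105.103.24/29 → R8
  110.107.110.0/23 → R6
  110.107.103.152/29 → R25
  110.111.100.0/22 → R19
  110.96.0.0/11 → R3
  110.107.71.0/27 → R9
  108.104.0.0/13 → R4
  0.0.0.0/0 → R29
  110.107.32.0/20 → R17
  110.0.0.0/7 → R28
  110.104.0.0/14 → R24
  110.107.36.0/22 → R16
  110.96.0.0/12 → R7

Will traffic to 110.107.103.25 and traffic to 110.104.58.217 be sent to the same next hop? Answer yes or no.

yes

110.107.103.25: longest match 110.104.0.0/14 -> R24
110.104.58.217: longest match 110.104.0.0/14 -> R24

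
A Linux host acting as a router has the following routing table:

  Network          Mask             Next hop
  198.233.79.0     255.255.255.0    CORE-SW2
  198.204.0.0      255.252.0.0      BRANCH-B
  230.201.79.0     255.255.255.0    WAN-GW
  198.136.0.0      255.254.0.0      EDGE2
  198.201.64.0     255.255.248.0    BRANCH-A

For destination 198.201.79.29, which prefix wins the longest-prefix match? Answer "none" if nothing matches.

none

198.201.79.29 is outside every listed prefix and there is no default route.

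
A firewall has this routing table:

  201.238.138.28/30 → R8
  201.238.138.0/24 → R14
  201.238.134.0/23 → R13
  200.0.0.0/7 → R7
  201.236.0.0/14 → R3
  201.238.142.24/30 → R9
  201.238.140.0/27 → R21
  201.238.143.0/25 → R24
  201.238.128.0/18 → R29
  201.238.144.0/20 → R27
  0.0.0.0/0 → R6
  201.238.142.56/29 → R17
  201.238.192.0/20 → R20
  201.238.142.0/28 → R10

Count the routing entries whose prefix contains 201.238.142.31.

4

Prefixes containing 201.238.142.31:
  0.0.0.0/0 (default, matches everything)
  200.0.0.0/7 (200.0.0.0 - 201.255.255.255)
  201.236.0.0/14 (201.236.0.0 - 201.239.255.255)
  201.238.128.0/18 (201.238.128.0 - 201.238.191.255)
Total matching entries: 4.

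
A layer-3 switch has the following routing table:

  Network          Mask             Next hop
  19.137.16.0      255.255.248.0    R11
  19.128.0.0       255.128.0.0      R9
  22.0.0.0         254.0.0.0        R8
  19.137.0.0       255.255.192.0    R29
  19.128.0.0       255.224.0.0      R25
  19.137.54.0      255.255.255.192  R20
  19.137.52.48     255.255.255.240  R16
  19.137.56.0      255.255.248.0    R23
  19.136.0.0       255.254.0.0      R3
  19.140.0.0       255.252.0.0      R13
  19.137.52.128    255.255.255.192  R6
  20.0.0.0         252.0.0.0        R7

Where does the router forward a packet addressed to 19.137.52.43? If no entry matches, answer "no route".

Routes whose prefix contains 19.137.52.43:
  19.128.0.0/9 (19.128.0.0 - 19.255.255.255) -> R9
  19.128.0.0/11 (19.128.0.0 - 19.159.255.255) -> R25
  19.136.0.0/15 (19.136.0.0 - 19.137.255.255) -> R3
  19.137.0.0/18 (19.137.0.0 - 19.137.63.255) -> R29
More-specific entries that do NOT match:
  19.137.52.48/28 (19.137.52.48 - 19.137.52.63) does not contain 19.137.52.43
  19.137.54.0/26 (19.137.54.0 - 19.137.54.63) does not contain 19.137.52.43
  19.137.52.128/26 (19.137.52.128 - 19.137.52.191) does not contain 19.137.52.43
  19.137.16.0/21 (19.137.16.0 - 19.137.23.255) does not contain 19.137.52.43
  19.137.56.0/21 (19.137.56.0 - 19.137.63.255) does not contain 19.137.52.43
Longest matching prefix is /18 -> next hop R29.

R29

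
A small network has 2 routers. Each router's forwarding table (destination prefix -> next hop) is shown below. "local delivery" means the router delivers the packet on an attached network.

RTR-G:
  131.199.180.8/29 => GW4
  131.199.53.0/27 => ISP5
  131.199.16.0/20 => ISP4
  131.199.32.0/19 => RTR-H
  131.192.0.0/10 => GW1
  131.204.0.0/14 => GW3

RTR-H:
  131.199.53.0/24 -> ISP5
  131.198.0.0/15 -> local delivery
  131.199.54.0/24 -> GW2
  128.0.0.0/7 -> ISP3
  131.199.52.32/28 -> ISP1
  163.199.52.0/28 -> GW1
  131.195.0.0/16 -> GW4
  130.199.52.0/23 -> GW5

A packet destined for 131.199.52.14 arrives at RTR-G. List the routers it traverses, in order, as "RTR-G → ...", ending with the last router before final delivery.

At RTR-G: longest match for 131.199.52.14 is 131.199.32.0/19 -> RTR-H
At RTR-H: longest match for 131.199.52.14 is 131.198.0.0/15 -> local delivery

RTR-G → RTR-H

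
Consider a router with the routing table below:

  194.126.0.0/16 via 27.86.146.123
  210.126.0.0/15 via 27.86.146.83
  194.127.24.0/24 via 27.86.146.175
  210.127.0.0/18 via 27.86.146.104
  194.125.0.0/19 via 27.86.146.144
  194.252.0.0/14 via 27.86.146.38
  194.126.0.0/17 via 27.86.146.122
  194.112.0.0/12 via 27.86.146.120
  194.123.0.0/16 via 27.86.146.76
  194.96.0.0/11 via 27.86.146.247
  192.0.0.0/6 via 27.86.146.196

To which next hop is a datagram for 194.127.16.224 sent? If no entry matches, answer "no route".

27.86.146.120

Routes whose prefix contains 194.127.16.224:
  192.0.0.0/6 (192.0.0.0 - 195.255.255.255) -> 27.86.146.196
  194.96.0.0/11 (194.96.0.0 - 194.127.255.255) -> 27.86.146.247
  194.112.0.0/12 (194.112.0.0 - 194.127.255.255) -> 27.86.146.120
More-specific entries that do NOT match:
  194.127.24.0/24 (194.127.24.0 - 194.127.24.255) does not contain 194.127.16.224
  194.125.0.0/19 (194.125.0.0 - 194.125.31.255) does not contain 194.127.16.224
  210.127.0.0/18 (210.127.0.0 - 210.127.63.255) does not contain 194.127.16.224
  194.126.0.0/17 (194.126.0.0 - 194.126.127.255) does not contain 194.127.16.224
  194.126.0.0/16 (194.126.0.0 - 194.126.255.255) does not contain 194.127.16.224
  194.123.0.0/16 (194.123.0.0 - 194.123.255.255) does not contain 194.127.16.224
  210.126.0.0/15 (210.126.0.0 - 210.127.255.255) does not contain 194.127.16.224
  194.252.0.0/14 (194.252.0.0 - 194.255.255.255) does not contain 194.127.16.224
Longest matching prefix is /12 -> next hop 27.86.146.120.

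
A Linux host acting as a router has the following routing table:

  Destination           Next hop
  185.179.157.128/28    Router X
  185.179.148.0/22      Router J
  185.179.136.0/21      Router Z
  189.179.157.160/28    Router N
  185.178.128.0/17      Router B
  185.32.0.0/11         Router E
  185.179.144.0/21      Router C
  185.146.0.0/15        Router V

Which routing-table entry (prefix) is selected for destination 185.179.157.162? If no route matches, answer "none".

185.179.157.162 is outside every listed prefix and there is no default route.

none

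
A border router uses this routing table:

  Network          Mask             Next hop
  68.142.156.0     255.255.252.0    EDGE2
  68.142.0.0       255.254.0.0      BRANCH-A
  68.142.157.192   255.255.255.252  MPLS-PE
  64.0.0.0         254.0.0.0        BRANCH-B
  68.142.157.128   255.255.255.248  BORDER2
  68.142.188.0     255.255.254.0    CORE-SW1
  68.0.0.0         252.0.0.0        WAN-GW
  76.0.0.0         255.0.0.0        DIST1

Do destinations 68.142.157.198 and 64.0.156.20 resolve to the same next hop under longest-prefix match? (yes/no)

68.142.157.198: longest match 68.142.156.0/22 -> EDGE2
64.0.156.20: longest match 64.0.0.0/7 -> BRANCH-B

no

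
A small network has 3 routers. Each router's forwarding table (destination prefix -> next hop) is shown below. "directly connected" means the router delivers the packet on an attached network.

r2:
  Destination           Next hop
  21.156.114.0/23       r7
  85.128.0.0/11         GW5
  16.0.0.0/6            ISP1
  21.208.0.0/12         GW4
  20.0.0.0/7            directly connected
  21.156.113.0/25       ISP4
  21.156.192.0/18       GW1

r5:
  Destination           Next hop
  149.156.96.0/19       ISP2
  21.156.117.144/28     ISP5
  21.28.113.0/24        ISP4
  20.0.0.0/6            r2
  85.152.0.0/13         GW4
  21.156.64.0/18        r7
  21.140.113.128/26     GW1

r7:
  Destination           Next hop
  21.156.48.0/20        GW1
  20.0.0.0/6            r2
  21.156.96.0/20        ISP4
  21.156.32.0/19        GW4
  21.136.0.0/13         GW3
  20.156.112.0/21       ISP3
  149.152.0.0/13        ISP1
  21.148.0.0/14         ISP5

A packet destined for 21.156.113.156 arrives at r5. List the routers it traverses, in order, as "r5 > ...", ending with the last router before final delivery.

r5 > r7 > r2

At r5: longest match for 21.156.113.156 is 21.156.64.0/18 -> r7
At r7: longest match for 21.156.113.156 is 20.0.0.0/6 -> r2
At r2: longest match for 21.156.113.156 is 20.0.0.0/7 -> directly connected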